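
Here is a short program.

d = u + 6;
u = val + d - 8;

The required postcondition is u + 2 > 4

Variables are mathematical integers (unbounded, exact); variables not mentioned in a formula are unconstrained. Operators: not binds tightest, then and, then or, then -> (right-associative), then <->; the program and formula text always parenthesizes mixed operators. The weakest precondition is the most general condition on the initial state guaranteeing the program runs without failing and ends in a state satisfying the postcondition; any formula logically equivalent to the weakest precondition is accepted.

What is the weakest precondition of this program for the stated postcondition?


Working backward. After the program, the postcondition u + 2 > 4 must hold; in canonical form it is u > 2.
Before u := val + d - 8: d + val > 10
Before d := u + 6: u + val > 4
Answer: WP = u + val > 4


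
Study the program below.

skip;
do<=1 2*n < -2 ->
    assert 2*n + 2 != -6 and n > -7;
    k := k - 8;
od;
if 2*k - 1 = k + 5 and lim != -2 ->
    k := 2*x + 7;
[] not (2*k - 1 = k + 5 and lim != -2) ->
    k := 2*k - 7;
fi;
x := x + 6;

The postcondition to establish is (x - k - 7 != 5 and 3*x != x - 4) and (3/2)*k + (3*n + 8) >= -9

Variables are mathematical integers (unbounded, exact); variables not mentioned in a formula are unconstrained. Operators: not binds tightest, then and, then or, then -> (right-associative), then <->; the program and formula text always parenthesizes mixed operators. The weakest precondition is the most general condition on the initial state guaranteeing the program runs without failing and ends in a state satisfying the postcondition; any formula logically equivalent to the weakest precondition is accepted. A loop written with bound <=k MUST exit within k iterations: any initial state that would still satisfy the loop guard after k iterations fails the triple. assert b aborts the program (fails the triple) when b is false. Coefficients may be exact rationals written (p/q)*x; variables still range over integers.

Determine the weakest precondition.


Working backward. After the program, the postcondition (x - k - 7 != 5 and 3*x != x - 4) and (3/2)*k + (3*n + 8) >= -9 must hold; in canonical form it is x != k + 12 and 2*x != -4 and (3/2)*k + 3*n >= -17.
Before x := x + 6: x != k + 6 and 2*x != -16 and (3/2)*k + 3*n >= -17
Then branch requires x != -13 and 2*x != -16 and 3*n + 3*x >= -55/2; else branch requires x != 2*k - 1 and 2*x != -16 and 3*k + 3*n >= -13/2.
Before the if: ((k = 6 and lim != -2) -> (x != -13 and 2*x != -16 and 3*n + 3*x >= -55/2)) and ((not (k = 6 and lim != -2)) -> (x != 2*k - 1 and 2*x != -16 and 3*k + 3*n >= -13/2))
Before the loop (bound <=1), unroll the exhaustion recursion (WP_0 = exit-now case; WP_j = one more guarded iteration, up to j = 1):
  WP_0: (not (2*n < -2)) and ((k = 6 and lim != -2) -> (x != -13 and 2*x != -16 and 3*n + 3*x >= -55/2)) and ((not (k = 6 and lim != -2)) -> (x != 2*k - 1 and 2*x != -16 and 3*k + 3*n >= -13/2))
  WP_1: (2*n < -2 -> (2*n != -8 and n > -7 and (not (2*n < -2)) and ((k = 14 and lim != -2) -> (x != -13 and 2*x != -16 and 3*n + 3*x >= -55/2)) and ((not (k = 14 and lim != -2)) -> (x != 2*k - 17 and 2*x != -16 and 3*k + 3*n >= 35/2)))) and ((not (2*n < -2)) -> (((k = 6 and lim != -2) -> (x != -13 and 2*x != -16 and 3*n + 3*x >= -55/2)) and ((not (k = 6 and lim != -2)) -> (x != 2*k - 1 and 2*x != -16 and 3*k + 3*n >= -13/2))))
So before the loop: (2*n < -2 -> (2*n != -8 and n > -7 and (not (2*n < -2)) and ((k = 14 and lim != -2) -> (x != -13 and 2*x != -16 and 3*n + 3*x >= -55/2)) and ((not (k = 14 and lim != -2)) -> (x != 2*k - 17 and 2*x != -16 and 3*k + 3*n >= 35/2)))) and ((not (2*n < -2)) -> (((k = 6 and lim != -2) -> (x != -13 and 2*x != -16 and 3*n + 3*x >= -55/2)) and ((not (k = 6 and lim != -2)) -> (x != 2*k - 1 and 2*x != -16 and 3*k + 3*n >= -13/2))))
Before skip: (2*n < -2 -> (2*n != -8 and n > -7 and (not (2*n < -2)) and ((k = 14 and lim != -2) -> (x != -13 and 2*x != -16 and 3*n + 3*x >= -55/2)) and ((not (k = 14 and lim != -2)) -> (x != 2*k - 17 and 2*x != -16 and 3*k + 3*n >= 35/2)))) and ((not (2*n < -2)) -> (((k = 6 and lim != -2) -> (x != -13 and 2*x != -16 and 3*n + 3*x >= -55/2)) and ((not (k = 6 and lim != -2)) -> (x != 2*k - 1 and 2*x != -16 and 3*k + 3*n >= -13/2))))
Answer: WP = (2*n < -2 -> (2*n != -8 and n > -7 and (not (2*n < -2)) and ((k = 14 and lim != -2) -> (x != -13 and 2*x != -16 and 3*n + 3*x >= -55/2)) and ((not (k = 14 and lim != -2)) -> (x != 2*k - 17 and 2*x != -16 and 3*k + 3*n >= 35/2)))) and ((not (2*n < -2)) -> (((k = 6 and lim != -2) -> (x != -13 and 2*x != -16 and 3*n + 3*x >= -55/2)) and ((not (k = 6 and lim != -2)) -> (x != 2*k - 1 and 2*x != -16 and 3*k + 3*n >= -13/2))))


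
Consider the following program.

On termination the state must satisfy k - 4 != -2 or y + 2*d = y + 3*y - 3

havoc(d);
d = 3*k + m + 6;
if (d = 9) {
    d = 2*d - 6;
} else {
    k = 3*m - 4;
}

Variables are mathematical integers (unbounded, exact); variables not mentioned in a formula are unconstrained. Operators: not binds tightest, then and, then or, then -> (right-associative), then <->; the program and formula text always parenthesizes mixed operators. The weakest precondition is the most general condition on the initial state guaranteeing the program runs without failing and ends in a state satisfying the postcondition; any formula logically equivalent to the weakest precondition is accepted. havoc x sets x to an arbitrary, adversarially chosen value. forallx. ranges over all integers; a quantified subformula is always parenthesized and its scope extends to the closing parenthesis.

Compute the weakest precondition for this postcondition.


Working backward. After the program, the postcondition k - 4 != -2 or y + 2*d = y + 3*y - 3 must hold; in canonical form it is k != 2 or 2*d = 3*y - 3.
Then branch requires k != 2 or 4*d = 3*y + 9; else branch requires 3*m != 6 or 2*d = 3*y - 3.
Before the if: (d = 9 -> (k != 2 or 4*d = 3*y + 9)) and ((not (d = 9)) -> (3*m != 6 or 2*d = 3*y - 3))
Before d := 3*k + m + 6: (3*k + m = 3 -> (k != 2 or 12*k + 4*m = 3*y - 15)) and ((not (3*k + m = 3)) -> (3*m != 6 or 6*k + 2*m = 3*y - 15))
Before havoc d: (3*k + m = 3 -> (k != 2 or 12*k + 4*m = 3*y - 15)) and ((not (3*k + m = 3)) -> (3*m != 6 or 6*k + 2*m = 3*y - 15))
Answer: WP = (3*k + m = 3 -> (k != 2 or 12*k + 4*m = 3*y - 15)) and ((not (3*k + m = 3)) -> (3*m != 6 or 6*k + 2*m = 3*y - 15))


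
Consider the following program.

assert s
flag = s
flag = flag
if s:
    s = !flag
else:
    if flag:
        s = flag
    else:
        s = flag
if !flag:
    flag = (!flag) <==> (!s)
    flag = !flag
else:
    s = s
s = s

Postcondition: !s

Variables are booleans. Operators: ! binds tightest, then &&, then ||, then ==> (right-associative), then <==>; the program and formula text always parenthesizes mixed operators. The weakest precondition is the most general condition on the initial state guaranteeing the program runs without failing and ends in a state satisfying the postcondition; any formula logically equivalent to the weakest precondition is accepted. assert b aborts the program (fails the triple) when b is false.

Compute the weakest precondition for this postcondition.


Working backward. After the program, !s must hold.
Before s := s: !s
Then branch requires !s; else branch requires !s.
Before the if: ((!flag) ==> (!s)) && (flag ==> (!s))
Then branch requires (!flag) ==> flag; else branch requires (flag ==> (flag ==> (!flag))) && ((!flag) ==> (flag ==> (!flag))).
Before the if: (s ==> ((!flag) ==> flag)) && ((!s) ==> ((flag ==> (flag ==> (!flag))) && ((!flag) ==> (flag ==> (!flag)))))
Before flag := flag: (s ==> ((!flag) ==> flag)) && ((!s) ==> ((flag ==> (flag ==> (!flag))) && ((!flag) ==> (flag ==> (!flag)))))
Before flag := s: (s ==> ((!s) ==> s)) && ((!s) ==> ((s ==> (s ==> (!s))) && ((!s) ==> (s ==> (!s)))))
Before assert s: s && (s ==> ((!s) ==> s)) && ((!s) ==> ((s ==> (s ==> (!s))) && ((!s) ==> (s ==> (!s)))))
Answer: WP = s && (s ==> ((!s) ==> s)) && ((!s) ==> ((s ==> (s ==> (!s))) && ((!s) ==> (s ==> (!s)))))


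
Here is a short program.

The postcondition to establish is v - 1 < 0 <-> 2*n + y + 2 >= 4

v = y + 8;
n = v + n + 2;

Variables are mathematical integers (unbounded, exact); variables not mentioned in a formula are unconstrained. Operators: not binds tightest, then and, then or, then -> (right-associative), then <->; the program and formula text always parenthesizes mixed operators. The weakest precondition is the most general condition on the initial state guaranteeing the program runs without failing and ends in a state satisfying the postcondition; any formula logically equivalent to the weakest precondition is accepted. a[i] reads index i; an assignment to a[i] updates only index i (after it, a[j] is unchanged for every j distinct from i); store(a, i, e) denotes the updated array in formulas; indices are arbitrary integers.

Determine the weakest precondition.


Working backward. After the program, the postcondition v - 1 < 0 <-> 2*n + y + 2 >= 4 must hold; in canonical form it is v < 1 <-> 2*n + y >= 2.
Before n := v + n + 2: v < 1 <-> 2*n + 2*v + y >= -2
Before v := y + 8: y < -7 <-> 2*n + 3*y >= -18
Answer: WP = y < -7 <-> 2*n + 3*y >= -18


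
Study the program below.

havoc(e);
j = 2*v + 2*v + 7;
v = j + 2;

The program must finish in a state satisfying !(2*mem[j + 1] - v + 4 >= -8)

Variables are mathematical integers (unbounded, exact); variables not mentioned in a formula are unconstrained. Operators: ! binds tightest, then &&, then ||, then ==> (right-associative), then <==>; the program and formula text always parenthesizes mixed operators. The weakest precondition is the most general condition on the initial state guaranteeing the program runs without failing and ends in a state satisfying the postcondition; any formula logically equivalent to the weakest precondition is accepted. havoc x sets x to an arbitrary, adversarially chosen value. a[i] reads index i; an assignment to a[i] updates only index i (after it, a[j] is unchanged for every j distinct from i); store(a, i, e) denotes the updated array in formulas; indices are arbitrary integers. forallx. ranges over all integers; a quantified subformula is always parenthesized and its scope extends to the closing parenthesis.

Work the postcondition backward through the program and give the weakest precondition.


Working backward. After the program, the postcondition !(2*mem[j + 1] - v + 4 >= -8) must hold; in canonical form it is !(2*mem[j + 1] >= v - 12).
Before v := j + 2: !(2*mem[j + 1] >= j - 10)
Before j := 2*v + 2*v + 7: !(2*mem[4*v + 8] >= 4*v - 3)
Before havoc e: !(2*mem[4*v + 8] >= 4*v - 3)
Answer: WP = !(2*mem[4*v + 8] >= 4*v - 3)


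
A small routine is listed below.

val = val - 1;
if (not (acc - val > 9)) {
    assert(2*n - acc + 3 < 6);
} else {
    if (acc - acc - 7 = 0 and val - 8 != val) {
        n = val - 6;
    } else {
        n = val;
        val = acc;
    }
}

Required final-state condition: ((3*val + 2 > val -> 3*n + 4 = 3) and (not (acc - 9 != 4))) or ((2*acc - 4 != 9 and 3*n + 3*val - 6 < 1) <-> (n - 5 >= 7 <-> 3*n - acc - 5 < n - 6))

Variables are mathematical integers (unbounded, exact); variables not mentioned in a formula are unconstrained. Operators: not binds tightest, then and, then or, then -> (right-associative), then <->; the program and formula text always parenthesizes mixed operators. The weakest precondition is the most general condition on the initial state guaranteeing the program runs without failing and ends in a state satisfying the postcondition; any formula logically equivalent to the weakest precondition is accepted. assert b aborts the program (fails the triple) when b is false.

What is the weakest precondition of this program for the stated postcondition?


Working backward. After the program, the postcondition ((3*val + 2 > val -> 3*n + 4 = 3) and (not (acc - 9 != 4))) or ((2*acc - 4 != 9 and 3*n + 3*val - 6 < 1) <-> (n - 5 >= 7 <-> 3*n - acc - 5 < n - 6)) must hold; in canonical form it is ((2*val > -2 -> 3*n = -1) and (not (acc != 13))) or ((2*acc != 13 and 3*n + 3*val < 7) <-> (n >= 12 <-> 2*n < acc - 1)).
Then branch requires 2*n < acc + 3 and (((2*val > -2 -> 3*n = -1) and (not (acc != 13))) or ((2*acc != 13 and 3*n + 3*val < 7) <-> (n >= 12 <-> 2*n < acc - 1))); else branch requires ((2*acc > -2 -> 3*val = -1) and (not (acc != 13))) or ((2*acc != 13 and 3*acc + 3*val < 7) <-> (val >= 12 <-> 2*val < acc - 1)).
Before the if: ((not (acc > val + 9)) -> (2*n < acc + 3 and (((2*val > -2 -> 3*n = -1) and (not (acc != 13))) or ((2*acc != 13 and 3*n + 3*val < 7) <-> (n >= 12 <-> 2*n < acc - 1))))) and (acc > val + 9 -> (((2*acc > -2 -> 3*val = -1) and (not (acc != 13))) or ((2*acc != 13 and 3*acc + 3*val < 7) <-> (val >= 12 <-> 2*val < acc - 1))))
Before val := val - 1: ((not (acc > val + 8)) -> (2*n < acc + 3 and (((2*val > 0 -> 3*n = -1) and (not (acc != 13))) or ((2*acc != 13 and 3*n + 3*val < 10) <-> (n >= 12 <-> 2*n < acc - 1))))) and (acc > val + 8 -> (((2*acc > -2 -> 3*val = 2) and (not (acc != 13))) or ((2*acc != 13 and 3*acc + 3*val < 10) <-> (val >= 13 <-> 2*val < acc + 1))))
Answer: WP = ((not (acc > val + 8)) -> (2*n < acc + 3 and (((2*val > 0 -> 3*n = -1) and (not (acc != 13))) or ((2*acc != 13 and 3*n + 3*val < 10) <-> (n >= 12 <-> 2*n < acc - 1))))) and (acc > val + 8 -> (((2*acc > -2 -> 3*val = 2) and (not (acc != 13))) or ((2*acc != 13 and 3*acc + 3*val < 10) <-> (val >= 13 <-> 2*val < acc + 1))))


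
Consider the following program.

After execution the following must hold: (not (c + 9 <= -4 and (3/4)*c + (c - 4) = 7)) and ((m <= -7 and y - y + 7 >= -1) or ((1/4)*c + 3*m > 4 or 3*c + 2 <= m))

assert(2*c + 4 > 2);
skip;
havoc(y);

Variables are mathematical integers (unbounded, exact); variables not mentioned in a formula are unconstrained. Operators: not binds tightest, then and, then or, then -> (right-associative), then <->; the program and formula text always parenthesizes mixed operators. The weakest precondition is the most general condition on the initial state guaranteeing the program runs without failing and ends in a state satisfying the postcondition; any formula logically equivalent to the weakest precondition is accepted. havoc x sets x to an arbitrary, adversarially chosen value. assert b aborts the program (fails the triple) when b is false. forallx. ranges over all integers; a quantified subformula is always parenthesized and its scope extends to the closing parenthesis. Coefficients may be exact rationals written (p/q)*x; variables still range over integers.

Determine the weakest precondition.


Working backward. After the program, the postcondition (not (c + 9 <= -4 and (3/4)*c + (c - 4) = 7)) and ((m <= -7 and y - y + 7 >= -1) or ((1/4)*c + 3*m > 4 or 3*c + 2 <= m)) must hold; in canonical form it is (not (c <= -13 and (7/4)*c = 11)) and (m <= -7 or (1/4)*c + 3*m > 4 or 3*c <= m - 2).
Before havoc y: (not (c <= -13 and (7/4)*c = 11)) and (m <= -7 or (1/4)*c + 3*m > 4 or 3*c <= m - 2)
Before skip: (not (c <= -13 and (7/4)*c = 11)) and (m <= -7 or (1/4)*c + 3*m > 4 or 3*c <= m - 2)
Before assert 2*c + 4 > 2: 2*c > -2 and (not (c <= -13 and (7/4)*c = 11)) and (m <= -7 or (1/4)*c + 3*m > 4 or 3*c <= m - 2)
Answer: WP = 2*c > -2 and (not (c <= -13 and (7/4)*c = 11)) and (m <= -7 or (1/4)*c + 3*m > 4 or 3*c <= m - 2)


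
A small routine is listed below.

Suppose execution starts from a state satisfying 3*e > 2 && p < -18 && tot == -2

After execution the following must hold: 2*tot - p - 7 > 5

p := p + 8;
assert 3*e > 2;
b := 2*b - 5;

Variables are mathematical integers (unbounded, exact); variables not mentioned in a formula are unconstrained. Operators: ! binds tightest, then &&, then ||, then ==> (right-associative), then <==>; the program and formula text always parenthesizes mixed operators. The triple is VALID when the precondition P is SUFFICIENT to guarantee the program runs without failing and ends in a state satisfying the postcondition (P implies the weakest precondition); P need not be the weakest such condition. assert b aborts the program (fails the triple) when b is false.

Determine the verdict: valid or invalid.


Working backward. After the program, the postcondition 2*tot - p - 7 > 5 must hold; in canonical form it is 2*tot > p + 12.
Before b := 2*b - 5: 2*tot > p + 12
Before assert 3*e > 2: 3*e > 2 && 2*tot > p + 12
Before p := p + 8: 3*e > 2 && 2*tot > p + 20
The weakest precondition is 3*e > 2 && 2*tot > p + 20.
Check whether 3*e > 2 && p < -18 && tot == -2 implies it.
Countermodel: at the initial state e = 1, p = -24, tot = -2, the precondition holds but the weakest precondition fails.
Answer: invalid


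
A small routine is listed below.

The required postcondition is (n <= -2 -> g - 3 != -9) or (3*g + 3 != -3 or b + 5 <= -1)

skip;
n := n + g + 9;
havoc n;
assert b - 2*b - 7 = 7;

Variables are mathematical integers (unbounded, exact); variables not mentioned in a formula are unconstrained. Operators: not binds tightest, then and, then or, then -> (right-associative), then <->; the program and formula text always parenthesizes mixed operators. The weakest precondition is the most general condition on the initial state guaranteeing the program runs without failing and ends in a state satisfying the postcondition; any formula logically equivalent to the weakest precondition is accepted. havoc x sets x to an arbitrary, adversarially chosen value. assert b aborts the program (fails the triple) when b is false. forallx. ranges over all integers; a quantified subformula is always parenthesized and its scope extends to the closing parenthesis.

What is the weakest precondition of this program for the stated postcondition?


Working backward. After the program, the postcondition (n <= -2 -> g - 3 != -9) or (3*g + 3 != -3 or b + 5 <= -1) must hold; in canonical form it is (n <= -2 -> g != -6) or 3*g != -6 or b <= -6.
Before assert b - 2*b - 7 = 7: b = -14 and ((n <= -2 -> g != -6) or 3*g != -6 or b <= -6)
Before havoc n: forall n_1. (b = -14 and ((n_1 <= -2 -> g != -6) or 3*g != -6 or b <= -6))
Before n := n + g + 9: forall n_1. (b = -14 and ((n_1 <= -2 -> g != -6) or 3*g != -6 or b <= -6))
Before skip: forall n_1. (b = -14 and ((n_1 <= -2 -> g != -6) or 3*g != -6 or b <= -6))
Answer: WP = forall n_1. (b = -14 and ((n_1 <= -2 -> g != -6) or 3*g != -6 or b <= -6))


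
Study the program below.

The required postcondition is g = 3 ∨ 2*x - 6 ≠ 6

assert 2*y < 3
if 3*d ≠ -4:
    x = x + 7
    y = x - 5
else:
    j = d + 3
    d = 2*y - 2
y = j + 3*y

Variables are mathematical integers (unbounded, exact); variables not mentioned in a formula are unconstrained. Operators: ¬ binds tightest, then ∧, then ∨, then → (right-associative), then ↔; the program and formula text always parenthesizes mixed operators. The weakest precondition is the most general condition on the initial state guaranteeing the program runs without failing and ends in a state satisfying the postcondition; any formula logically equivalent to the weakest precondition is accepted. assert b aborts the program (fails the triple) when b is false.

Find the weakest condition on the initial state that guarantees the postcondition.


Working backward. After the program, the postcondition g = 3 ∨ 2*x - 6 ≠ 6 must hold; in canonical form it is g = 3 ∨ 2*x ≠ 12.
Before y := j + 3*y: g = 3 ∨ 2*x ≠ 12
Then branch requires g = 3 ∨ 2*x ≠ -2; else branch requires g = 3 ∨ 2*x ≠ 12.
Before the if: (3*d ≠ -4 → (g = 3 ∨ 2*x ≠ -2)) ∧ ((¬(3*d ≠ -4)) → (g = 3 ∨ 2*x ≠ 12))
Before assert 2*y < 3: 2*y < 3 ∧ (3*d ≠ -4 → (g = 3 ∨ 2*x ≠ -2)) ∧ ((¬(3*d ≠ -4)) → (g = 3 ∨ 2*x ≠ 12))
Answer: WP = 2*y < 3 ∧ (3*d ≠ -4 → (g = 3 ∨ 2*x ≠ -2)) ∧ ((¬(3*d ≠ -4)) → (g = 3 ∨ 2*x ≠ 12))


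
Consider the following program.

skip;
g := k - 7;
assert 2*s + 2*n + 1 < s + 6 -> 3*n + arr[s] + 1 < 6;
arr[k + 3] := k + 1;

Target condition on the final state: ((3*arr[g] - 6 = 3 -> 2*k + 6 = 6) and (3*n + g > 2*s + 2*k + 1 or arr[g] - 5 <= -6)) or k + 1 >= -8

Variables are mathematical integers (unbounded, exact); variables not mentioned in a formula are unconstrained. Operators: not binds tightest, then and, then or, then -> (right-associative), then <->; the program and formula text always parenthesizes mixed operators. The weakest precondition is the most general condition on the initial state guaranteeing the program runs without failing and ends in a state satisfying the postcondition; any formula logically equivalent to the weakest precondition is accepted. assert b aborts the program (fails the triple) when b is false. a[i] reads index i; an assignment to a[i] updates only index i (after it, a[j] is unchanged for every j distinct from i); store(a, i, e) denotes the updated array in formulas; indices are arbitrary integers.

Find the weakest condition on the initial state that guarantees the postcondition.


Working backward. After the program, the postcondition ((3*arr[g] - 6 = 3 -> 2*k + 6 = 6) and (3*n + g > 2*s + 2*k + 1 or arr[g] - 5 <= -6)) or k + 1 >= -8 must hold; in canonical form it is ((3*arr[g] = 9 -> 2*k = 0) and (g + 3*n > 2*k + 2*s + 1 or arr[g] <= -1)) or k >= -9.
Before arr[k + 3] := k + 1: ((3*store(arr, k + 3, k + 1)[g] = 9 -> 2*k = 0) and (g + 3*n > 2*k + 2*s + 1 or store(arr, k + 3, k + 1)[g] <= -1)) or k >= -9
Before assert 2*s + 2*n + 1 < s + 6 -> 3*n + arr[s] + 1 < 6: (2*n + s < 5 -> arr[s] + 3*n < 5) and (((3*store(arr, k + 3, k + 1)[g] = 9 -> 2*k = 0) and (g + 3*n > 2*k + 2*s + 1 or store(arr, k + 3, k + 1)[g] <= -1)) or k >= -9)
Before g := k - 7: (2*n + s < 5 -> arr[s] + 3*n < 5) and (((3*store(arr, k + 3, k + 1)[k - 7] = 9 -> 2*k = 0) and (3*n > k + 2*s + 8 or store(arr, k + 3, k + 1)[k - 7] <= -1)) or k >= -9)
Before skip: (2*n + s < 5 -> arr[s] + 3*n < 5) and (((3*store(arr, k + 3, k + 1)[k - 7] = 9 -> 2*k = 0) and (3*n > k + 2*s + 8 or store(arr, k + 3, k + 1)[k - 7] <= -1)) or k >= -9)
Answer: WP = (2*n + s < 5 -> arr[s] + 3*n < 5) and (((3*store(arr, k + 3, k + 1)[k - 7] = 9 -> 2*k = 0) and (3*n > k + 2*s + 8 or store(arr, k + 3, k + 1)[k - 7] <= -1)) or k >= -9)


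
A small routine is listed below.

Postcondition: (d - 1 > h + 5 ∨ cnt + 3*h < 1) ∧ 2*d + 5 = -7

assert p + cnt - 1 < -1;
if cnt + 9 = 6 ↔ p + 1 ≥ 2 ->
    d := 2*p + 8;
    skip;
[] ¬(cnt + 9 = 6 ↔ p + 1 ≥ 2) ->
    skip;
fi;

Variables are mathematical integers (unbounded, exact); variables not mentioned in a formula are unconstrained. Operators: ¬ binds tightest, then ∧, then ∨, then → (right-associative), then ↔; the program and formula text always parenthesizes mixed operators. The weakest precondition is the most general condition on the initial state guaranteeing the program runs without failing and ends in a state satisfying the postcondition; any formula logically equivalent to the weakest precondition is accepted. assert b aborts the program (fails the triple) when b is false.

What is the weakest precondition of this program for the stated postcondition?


Working backward. After the program, the postcondition (d - 1 > h + 5 ∨ cnt + 3*h < 1) ∧ 2*d + 5 = -7 must hold; in canonical form it is (d > h + 6 ∨ cnt + 3*h < 1) ∧ 2*d = -12.
Then branch requires (2*p > h - 2 ∨ cnt + 3*h < 1) ∧ 4*p = -28; else branch requires (d > h + 6 ∨ cnt + 3*h < 1) ∧ 2*d = -12.
Before the if: ((cnt = -3 ↔ p ≥ 1) → ((2*p > h - 2 ∨ cnt + 3*h < 1) ∧ 4*p = -28)) ∧ ((¬(cnt = -3 ↔ p ≥ 1)) → ((d > h + 6 ∨ cnt + 3*h < 1) ∧ 2*d = -12))
Before assert p + cnt - 1 < -1: cnt + p < 0 ∧ ((cnt = -3 ↔ p ≥ 1) → ((2*p > h - 2 ∨ cnt + 3*h < 1) ∧ 4*p = -28)) ∧ ((¬(cnt = -3 ↔ p ≥ 1)) → ((d > h + 6 ∨ cnt + 3*h < 1) ∧ 2*d = -12))
Answer: WP = cnt + p < 0 ∧ ((cnt = -3 ↔ p ≥ 1) → ((2*p > h - 2 ∨ cnt + 3*h < 1) ∧ 4*p = -28)) ∧ ((¬(cnt = -3 ↔ p ≥ 1)) → ((d > h + 6 ∨ cnt + 3*h < 1) ∧ 2*d = -12))


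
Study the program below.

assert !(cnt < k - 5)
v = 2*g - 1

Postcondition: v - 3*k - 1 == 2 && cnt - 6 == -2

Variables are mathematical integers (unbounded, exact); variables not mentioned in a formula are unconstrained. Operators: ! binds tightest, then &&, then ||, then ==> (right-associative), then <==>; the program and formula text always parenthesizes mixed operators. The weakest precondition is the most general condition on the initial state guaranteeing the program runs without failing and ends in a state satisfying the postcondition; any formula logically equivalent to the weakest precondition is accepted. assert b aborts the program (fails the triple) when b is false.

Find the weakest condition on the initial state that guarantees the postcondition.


Working backward. After the program, the postcondition v - 3*k - 1 == 2 && cnt - 6 == -2 must hold; in canonical form it is v == 3*k + 3 && cnt == 4.
Before v := 2*g - 1: 2*g == 3*k + 4 && cnt == 4
Before assert !(cnt < k - 5): (!(cnt < k - 5)) && 2*g == 3*k + 4 && cnt == 4
Answer: WP = (!(cnt < k - 5)) && 2*g == 3*k + 4 && cnt == 4


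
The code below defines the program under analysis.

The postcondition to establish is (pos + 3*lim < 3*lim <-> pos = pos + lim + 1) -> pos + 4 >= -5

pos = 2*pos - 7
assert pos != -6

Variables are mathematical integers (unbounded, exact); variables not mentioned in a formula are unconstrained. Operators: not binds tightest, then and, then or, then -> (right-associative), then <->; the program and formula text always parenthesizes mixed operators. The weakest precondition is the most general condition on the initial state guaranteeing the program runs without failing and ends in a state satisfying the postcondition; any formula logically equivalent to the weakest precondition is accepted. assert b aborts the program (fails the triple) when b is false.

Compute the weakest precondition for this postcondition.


Working backward. After the program, the postcondition (pos + 3*lim < 3*lim <-> pos = pos + lim + 1) -> pos + 4 >= -5 must hold; in canonical form it is (pos < 0 <-> lim = -1) -> pos >= -9.
Before assert pos != -6: pos != -6 and ((pos < 0 <-> lim = -1) -> pos >= -9)
Before pos := 2*pos - 7: 2*pos != 1 and ((2*pos < 7 <-> lim = -1) -> 2*pos >= -2)
Answer: WP = 2*pos != 1 and ((2*pos < 7 <-> lim = -1) -> 2*pos >= -2)


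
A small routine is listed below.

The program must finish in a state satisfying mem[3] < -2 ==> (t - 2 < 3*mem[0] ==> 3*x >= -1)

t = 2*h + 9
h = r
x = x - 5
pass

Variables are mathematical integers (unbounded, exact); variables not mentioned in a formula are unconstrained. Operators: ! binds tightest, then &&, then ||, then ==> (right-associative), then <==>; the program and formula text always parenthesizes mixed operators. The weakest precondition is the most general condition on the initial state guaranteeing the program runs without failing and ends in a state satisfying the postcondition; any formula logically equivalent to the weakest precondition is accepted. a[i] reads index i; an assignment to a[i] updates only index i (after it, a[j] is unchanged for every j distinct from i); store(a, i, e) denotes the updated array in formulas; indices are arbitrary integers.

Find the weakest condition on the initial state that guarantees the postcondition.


Working backward. After the program, the postcondition mem[3] < -2 ==> (t - 2 < 3*mem[0] ==> 3*x >= -1) must hold; in canonical form it is mem[3] < -2 ==> (t < 3*mem[0] + 2 ==> 3*x >= -1).
Before skip: mem[3] < -2 ==> (t < 3*mem[0] + 2 ==> 3*x >= -1)
Before x := x - 5: mem[3] < -2 ==> (t < 3*mem[0] + 2 ==> 3*x >= 14)
Before h := r: mem[3] < -2 ==> (t < 3*mem[0] + 2 ==> 3*x >= 14)
Before t := 2*h + 9: mem[3] < -2 ==> (2*h < 3*mem[0] - 7 ==> 3*x >= 14)
Answer: WP = mem[3] < -2 ==> (2*h < 3*mem[0] - 7 ==> 3*x >= 14)


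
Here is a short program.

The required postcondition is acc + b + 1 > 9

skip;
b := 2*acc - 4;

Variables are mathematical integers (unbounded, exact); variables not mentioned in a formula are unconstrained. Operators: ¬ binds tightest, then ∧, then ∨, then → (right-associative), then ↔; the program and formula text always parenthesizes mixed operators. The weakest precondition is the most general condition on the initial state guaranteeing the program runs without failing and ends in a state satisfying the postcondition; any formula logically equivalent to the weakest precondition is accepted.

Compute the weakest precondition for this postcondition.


Working backward. After the program, the postcondition acc + b + 1 > 9 must hold; in canonical form it is acc + b > 8.
Before b := 2*acc - 4: 3*acc > 12
Before skip: 3*acc > 12
Answer: WP = 3*acc > 12


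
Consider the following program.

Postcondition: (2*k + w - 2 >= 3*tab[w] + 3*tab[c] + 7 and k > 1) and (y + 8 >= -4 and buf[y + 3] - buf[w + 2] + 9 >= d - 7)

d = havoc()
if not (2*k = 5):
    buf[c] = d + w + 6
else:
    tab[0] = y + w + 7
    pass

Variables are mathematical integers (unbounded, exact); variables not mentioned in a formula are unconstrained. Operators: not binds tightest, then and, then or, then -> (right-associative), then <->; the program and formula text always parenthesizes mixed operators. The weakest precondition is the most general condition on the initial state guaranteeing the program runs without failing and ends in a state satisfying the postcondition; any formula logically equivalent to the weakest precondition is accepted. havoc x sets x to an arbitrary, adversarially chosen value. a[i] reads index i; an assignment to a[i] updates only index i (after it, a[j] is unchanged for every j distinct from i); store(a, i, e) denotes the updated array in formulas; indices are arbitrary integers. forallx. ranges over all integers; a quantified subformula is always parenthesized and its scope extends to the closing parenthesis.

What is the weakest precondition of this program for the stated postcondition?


Working backward. After the program, the postcondition (2*k + w - 2 >= 3*tab[w] + 3*tab[c] + 7 and k > 1) and (y + 8 >= -4 and buf[y + 3] - buf[w + 2] + 9 >= d - 7) must hold; in canonical form it is 2*k + w >= 3*tab[c] + 3*tab[w] + 9 and k > 1 and y >= -12 and buf[y + 3] >= buf[w + 2] + d - 16.
Then branch requires 2*k + w >= 3*tab[c] + 3*tab[w] + 9 and k > 1 and y >= -12 and store(buf, c, d + w + 6)[y + 3] >= store(buf, c, d + w + 6)[w + 2] + d - 16; else branch requires 2*k + w >= 3*store(tab, 0, w + y + 7)[c] + 3*store(tab, 0, w + y + 7)[w] + 9 and k > 1 and y >= -12 and buf[y + 3] >= buf[w + 2] + d - 16.
Before the if: ((not (2*k = 5)) -> (2*k + w >= 3*tab[c] + 3*tab[w] + 9 and k > 1 and y >= -12 and store(buf, c, d + w + 6)[y + 3] >= store(buf, c, d + w + 6)[w + 2] + d - 16)) and (2*k = 5 -> (2*k + w >= 3*store(tab, 0, w + y + 7)[c] + 3*store(tab, 0, w + y + 7)[w] + 9 and k > 1 and y >= -12 and buf[y + 3] >= buf[w + 2] + d - 16))
Before havoc d: forall d_1. (((not (2*k = 5)) -> (2*k + w >= 3*tab[c] + 3*tab[w] + 9 and k > 1 and y >= -12 and store(buf, c, d_1 + w + 6)[y + 3] >= store(buf, c, d_1 + w + 6)[w + 2] + d_1 - 16)) and (2*k = 5 -> (2*k + w >= 3*store(tab, 0, w + y + 7)[c] + 3*store(tab, 0, w + y + 7)[w] + 9 and k > 1 and y >= -12 and buf[y + 3] >= buf[w + 2] + d_1 - 16)))
Answer: WP = forall d_1. (((not (2*k = 5)) -> (2*k + w >= 3*tab[c] + 3*tab[w] + 9 and k > 1 and y >= -12 and store(buf, c, d_1 + w + 6)[y + 3] >= store(buf, c, d_1 + w + 6)[w + 2] + d_1 - 16)) and (2*k = 5 -> (2*k + w >= 3*store(tab, 0, w + y + 7)[c] + 3*store(tab, 0, w + y + 7)[w] + 9 and k > 1 and y >= -12 and buf[y + 3] >= buf[w + 2] + d_1 - 16)))


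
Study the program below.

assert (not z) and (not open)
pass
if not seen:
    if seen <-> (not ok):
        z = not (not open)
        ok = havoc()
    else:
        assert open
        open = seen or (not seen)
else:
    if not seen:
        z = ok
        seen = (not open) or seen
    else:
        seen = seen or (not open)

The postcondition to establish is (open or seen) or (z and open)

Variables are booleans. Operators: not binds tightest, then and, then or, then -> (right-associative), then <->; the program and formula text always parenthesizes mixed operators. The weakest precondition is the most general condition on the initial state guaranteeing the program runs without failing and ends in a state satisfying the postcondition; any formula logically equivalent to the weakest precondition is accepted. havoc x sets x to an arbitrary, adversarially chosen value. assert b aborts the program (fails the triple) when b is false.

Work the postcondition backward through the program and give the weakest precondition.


Working backward. After the program, the postcondition (open or seen) or (z and open) must hold; in canonical form it is open or seen or (z and open).
Then branch requires ((seen <-> (not ok)) -> (open or seen)) and ((not (seen <-> (not ok))) -> open); else branch requires true.
Before the if: (not seen) -> (((seen <-> (not ok)) -> (open or seen)) and ((not (seen <-> (not ok))) -> open))
Before skip: (not seen) -> (((seen <-> (not ok)) -> (open or seen)) and ((not (seen <-> (not ok))) -> open))
Before assert (not z) and (not open): (not z) and (not open) and ((not seen) -> (((seen <-> (not ok)) -> (open or seen)) and ((not (seen <-> (not ok))) -> open)))
Answer: WP = (not z) and (not open) and ((not seen) -> (((seen <-> (not ok)) -> (open or seen)) and ((not (seen <-> (not ok))) -> open)))


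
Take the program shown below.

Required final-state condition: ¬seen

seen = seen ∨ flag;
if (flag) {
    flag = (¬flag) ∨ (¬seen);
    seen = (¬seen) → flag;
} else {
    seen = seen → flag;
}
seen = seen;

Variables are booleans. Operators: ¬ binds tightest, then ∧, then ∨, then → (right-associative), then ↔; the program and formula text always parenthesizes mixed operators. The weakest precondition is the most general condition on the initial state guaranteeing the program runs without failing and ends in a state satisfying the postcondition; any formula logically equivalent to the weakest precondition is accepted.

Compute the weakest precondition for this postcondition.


Working backward. After the program, ¬seen must hold.
Before seen := seen: ¬seen
Then branch requires ¬((¬seen) → ((¬flag) ∨ (¬seen))); else branch requires ¬(seen → flag).
Before the if: (flag → (¬((¬seen) → ((¬flag) ∨ (¬seen))))) ∧ ((¬flag) → (¬(seen → flag)))
Before seen := seen ∨ flag: (flag → (¬((¬(seen ∨ flag)) → ((¬flag) ∨ (¬(seen ∨ flag)))))) ∧ ((¬flag) → (¬((seen ∨ flag) → flag)))
Answer: WP = (flag → (¬((¬(seen ∨ flag)) → ((¬flag) ∨ (¬(seen ∨ flag)))))) ∧ ((¬flag) → (¬((seen ∨ flag) → flag)))


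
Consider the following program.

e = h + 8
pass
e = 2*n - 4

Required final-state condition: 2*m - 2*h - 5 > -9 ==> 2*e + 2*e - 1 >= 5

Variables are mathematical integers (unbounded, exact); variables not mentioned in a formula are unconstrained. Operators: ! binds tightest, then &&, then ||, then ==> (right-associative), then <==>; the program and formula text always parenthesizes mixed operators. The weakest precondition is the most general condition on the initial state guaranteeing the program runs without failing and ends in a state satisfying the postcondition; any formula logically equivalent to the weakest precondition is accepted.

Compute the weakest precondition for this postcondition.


Working backward. After the program, the postcondition 2*m - 2*h - 5 > -9 ==> 2*e + 2*e - 1 >= 5 must hold; in canonical form it is 2*m > 2*h - 4 ==> 4*e >= 6.
Before e := 2*n - 4: 2*m > 2*h - 4 ==> 8*n >= 22
Before skip: 2*m > 2*h - 4 ==> 8*n >= 22
Before e := h + 8: 2*m > 2*h - 4 ==> 8*n >= 22
Answer: WP = 2*m > 2*h - 4 ==> 8*n >= 22


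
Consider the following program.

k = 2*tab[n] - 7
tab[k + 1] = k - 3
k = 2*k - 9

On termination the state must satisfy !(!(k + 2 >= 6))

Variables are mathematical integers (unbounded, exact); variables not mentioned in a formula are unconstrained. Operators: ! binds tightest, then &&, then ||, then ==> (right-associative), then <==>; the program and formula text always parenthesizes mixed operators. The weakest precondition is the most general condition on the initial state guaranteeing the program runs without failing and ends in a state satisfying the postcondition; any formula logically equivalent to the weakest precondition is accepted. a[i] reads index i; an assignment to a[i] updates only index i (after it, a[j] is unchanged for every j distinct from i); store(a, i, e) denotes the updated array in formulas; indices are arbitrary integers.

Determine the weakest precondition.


Working backward. After the program, the postcondition !(!(k + 2 >= 6)) must hold; in canonical form it is k >= 4.
Before k := 2*k - 9: 2*k >= 13
Before tab[k + 1] := k - 3: 2*k >= 13
Before k := 2*tab[n] - 7: 4*tab[n] >= 27
Answer: WP = 4*tab[n] >= 27


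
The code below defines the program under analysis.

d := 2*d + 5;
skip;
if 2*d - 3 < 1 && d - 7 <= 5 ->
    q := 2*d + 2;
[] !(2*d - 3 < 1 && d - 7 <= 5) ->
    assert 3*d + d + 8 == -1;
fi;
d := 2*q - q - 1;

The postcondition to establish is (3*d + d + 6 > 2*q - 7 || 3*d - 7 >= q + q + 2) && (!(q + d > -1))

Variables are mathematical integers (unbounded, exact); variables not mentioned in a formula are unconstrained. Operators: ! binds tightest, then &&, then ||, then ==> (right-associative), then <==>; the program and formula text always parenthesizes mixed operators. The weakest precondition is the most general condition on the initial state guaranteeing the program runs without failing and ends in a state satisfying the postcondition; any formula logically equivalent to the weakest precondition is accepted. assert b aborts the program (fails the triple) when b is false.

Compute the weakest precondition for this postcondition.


Working backward. After the program, the postcondition (3*d + d + 6 > 2*q - 7 || 3*d - 7 >= q + q + 2) && (!(q + d > -1)) must hold; in canonical form it is (4*d > 2*q - 13 || 3*d >= 2*q + 9) && (!(d + q > -1)).
Before d := 2*q - q - 1: (2*q > -9 || q >= 12) && (!(2*q > 0))
Then branch requires (4*d > -13 || 2*d >= 10) && (!(4*d > -4)); else branch requires 4*d == -9 && (2*q > -9 || q >= 12) && (!(2*q > 0)).
Before the if: ((2*d < 4 && d <= 12) ==> ((4*d > -13 || 2*d >= 10) && (!(4*d > -4)))) && ((!(2*d < 4 && d <= 12)) ==> (4*d == -9 && (2*q > -9 || q >= 12) && (!(2*q > 0))))
Before skip: ((2*d < 4 && d <= 12) ==> ((4*d > -13 || 2*d >= 10) && (!(4*d > -4)))) && ((!(2*d < 4 && d <= 12)) ==> (4*d == -9 && (2*q > -9 || q >= 12) && (!(2*q > 0))))
Before d := 2*d + 5: ((4*d < -6 && 2*d <= 7) ==> ((8*d > -33 || 4*d >= 0) && (!(8*d > -24)))) && ((!(4*d < -6 && 2*d <= 7)) ==> (8*d == -29 && (2*q > -9 || q >= 12) && (!(2*q > 0))))
Answer: WP = ((4*d < -6 && 2*d <= 7) ==> ((8*d > -33 || 4*d >= 0) && (!(8*d > -24)))) && ((!(4*d < -6 && 2*d <= 7)) ==> (8*d == -29 && (2*q > -9 || q >= 12) && (!(2*q > 0))))


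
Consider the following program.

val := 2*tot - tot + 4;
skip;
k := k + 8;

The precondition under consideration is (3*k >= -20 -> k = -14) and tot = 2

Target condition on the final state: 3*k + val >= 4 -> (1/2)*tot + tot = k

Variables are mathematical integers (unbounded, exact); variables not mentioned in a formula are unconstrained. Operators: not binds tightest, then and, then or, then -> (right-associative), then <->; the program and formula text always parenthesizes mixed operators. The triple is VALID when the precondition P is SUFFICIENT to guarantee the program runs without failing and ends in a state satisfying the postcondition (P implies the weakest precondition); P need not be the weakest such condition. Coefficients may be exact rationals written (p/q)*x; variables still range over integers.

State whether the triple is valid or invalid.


Working backward. After the program, the postcondition 3*k + val >= 4 -> (1/2)*tot + tot = k must hold; in canonical form it is 3*k + val >= 4 -> (3/2)*tot = k.
Before k := k + 8: 3*k + val >= -20 -> (3/2)*tot = k + 8
Before skip: 3*k + val >= -20 -> (3/2)*tot = k + 8
Before val := 2*tot - tot + 4: 3*k + tot >= -24 -> (3/2)*tot = k + 8
The weakest precondition is 3*k + tot >= -24 -> (3/2)*tot = k + 8.
Check whether (3*k >= -20 -> k = -14) and tot = 2 implies it.
Countermodel: at the initial state k = -7, tot = 2, the precondition holds but the weakest precondition fails.
Answer: invalid


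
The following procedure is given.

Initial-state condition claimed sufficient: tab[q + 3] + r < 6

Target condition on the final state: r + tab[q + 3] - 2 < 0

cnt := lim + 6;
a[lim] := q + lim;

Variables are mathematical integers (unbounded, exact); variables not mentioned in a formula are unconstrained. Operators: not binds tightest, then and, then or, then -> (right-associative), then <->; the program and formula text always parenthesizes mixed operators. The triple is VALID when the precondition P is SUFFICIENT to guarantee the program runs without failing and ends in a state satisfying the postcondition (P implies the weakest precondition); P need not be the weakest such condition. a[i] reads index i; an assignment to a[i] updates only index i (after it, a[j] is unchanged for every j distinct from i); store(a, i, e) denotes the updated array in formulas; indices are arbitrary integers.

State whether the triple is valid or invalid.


Working backward. After the program, the postcondition r + tab[q + 3] - 2 < 0 must hold; in canonical form it is tab[q + 3] + r < 2.
Before a[lim] := q + lim: tab[q + 3] + r < 2
Before cnt := lim + 6: tab[q + 3] + r < 2
The weakest precondition is tab[q + 3] + r < 2.
Check whether tab[q + 3] + r < 6 implies it.
Countermodel: at the initial state q = -3, r = 2, tab = {[0] = 0, elsewhere 0}, the precondition holds but the weakest precondition fails.
Answer: invalid
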